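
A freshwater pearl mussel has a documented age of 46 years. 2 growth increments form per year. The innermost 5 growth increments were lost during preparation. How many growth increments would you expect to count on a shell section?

With 2 growth increments per year, 46 years would produce 46 × 2 = 92 growth increments.
Subtracting the 5 growth increments not captured gives 92 − 5 = 87 growth increments in the record.

87 growth increments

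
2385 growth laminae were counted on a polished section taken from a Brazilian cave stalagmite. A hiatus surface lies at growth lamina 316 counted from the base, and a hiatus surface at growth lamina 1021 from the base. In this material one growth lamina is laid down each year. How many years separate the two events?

Separation: 1021 − 316 = 705 growth laminae.
One growth lamina per year makes the interval 705 years.

705 yr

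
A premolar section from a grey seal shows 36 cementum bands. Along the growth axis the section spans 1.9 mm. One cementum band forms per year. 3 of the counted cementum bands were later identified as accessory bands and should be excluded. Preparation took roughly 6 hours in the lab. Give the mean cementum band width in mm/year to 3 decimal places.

After corrections the count is 36 − 3 = 33 cementum bands.
Extension rate ≈ 1.9 / 33 = 0.058 mm/year.

0.058 mm/year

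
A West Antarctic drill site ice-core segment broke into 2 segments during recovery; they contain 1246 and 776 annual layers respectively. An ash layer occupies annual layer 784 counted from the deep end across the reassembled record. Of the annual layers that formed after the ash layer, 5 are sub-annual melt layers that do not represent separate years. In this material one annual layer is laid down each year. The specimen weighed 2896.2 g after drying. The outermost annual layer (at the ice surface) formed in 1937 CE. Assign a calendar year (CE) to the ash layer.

704 CE

Total annual layers = 1246 + 776 = 2022.
2022 − 784 = 1238 annual layers lie beyond the ash layer toward the ice surface.
Excluding 5 false annual layers: 1238 − 5 = 1233.
1937 − 1233 = 704 CE.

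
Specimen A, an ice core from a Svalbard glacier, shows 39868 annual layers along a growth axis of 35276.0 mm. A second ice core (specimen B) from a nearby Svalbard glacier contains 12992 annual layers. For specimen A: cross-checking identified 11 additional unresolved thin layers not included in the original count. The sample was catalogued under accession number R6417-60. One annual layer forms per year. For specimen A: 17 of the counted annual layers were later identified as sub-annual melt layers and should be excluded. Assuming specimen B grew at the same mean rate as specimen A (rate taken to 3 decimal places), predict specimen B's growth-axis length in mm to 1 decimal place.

Specimen A: after corrections the count is 39868 − 17 + 11 = 39862 annual layers.
A: 35276.0 mm over 39862 years gives 35276.0 / 39862 ≈ 0.885 mm per year.
For B, 0.885 mm/year × 12992 years = 11497.9 mm.

11497.9 mm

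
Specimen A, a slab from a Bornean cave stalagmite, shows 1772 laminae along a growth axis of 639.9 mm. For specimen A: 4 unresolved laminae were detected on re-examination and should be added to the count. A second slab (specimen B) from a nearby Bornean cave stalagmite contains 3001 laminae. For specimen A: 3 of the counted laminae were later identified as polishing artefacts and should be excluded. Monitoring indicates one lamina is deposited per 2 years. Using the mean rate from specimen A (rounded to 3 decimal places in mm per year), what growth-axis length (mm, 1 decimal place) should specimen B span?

1080.4 mm

Specimen A: adjusted count: 1772 − 3 + 4 = 1773 laminae.
Specimen A: multiplying by 2 years per lamina: 1773 × 2 = 3546 years.
A: Extension rate ≈ 639.9 / 3546 = 0.180 mm/year.
Specimen B: at 2 years per lamina, 3001 × 2 = 6002 years. Length of B = 0.180 × 6002 = 1080.4 mm.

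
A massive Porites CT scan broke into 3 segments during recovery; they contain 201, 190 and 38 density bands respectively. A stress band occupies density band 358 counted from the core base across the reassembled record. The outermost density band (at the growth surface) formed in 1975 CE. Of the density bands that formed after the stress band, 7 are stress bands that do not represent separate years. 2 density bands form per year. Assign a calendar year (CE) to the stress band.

1943 CE

Total density bands = 201 + 190 + 38 = 429.
429 − 358 = 71 density bands lie beyond the stress band toward the growth surface.
Removing the 7 false density bands leaves 71 − 7 = 64 true density bands beyond the stress band.
Dividing by 2 density bands per year: 64 / 2 = 32 years.
1975 − 32 = 1943 CE.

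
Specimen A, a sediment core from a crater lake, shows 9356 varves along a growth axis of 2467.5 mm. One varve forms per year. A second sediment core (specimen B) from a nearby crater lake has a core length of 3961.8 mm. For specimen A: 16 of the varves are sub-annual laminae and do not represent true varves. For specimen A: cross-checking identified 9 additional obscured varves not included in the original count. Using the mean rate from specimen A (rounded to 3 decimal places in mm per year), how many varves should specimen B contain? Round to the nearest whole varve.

Specimen A: after corrections the count is 9356 − 16 + 9 = 9349 varves.
A: 2467.5 mm over 9349 years gives 2467.5 / 9349 ≈ 0.264 mm/yr.
Specimen B: 3961.8 mm / 0.264 mm per year = 15006.82 years ≈ 15007 varves.

15007 varves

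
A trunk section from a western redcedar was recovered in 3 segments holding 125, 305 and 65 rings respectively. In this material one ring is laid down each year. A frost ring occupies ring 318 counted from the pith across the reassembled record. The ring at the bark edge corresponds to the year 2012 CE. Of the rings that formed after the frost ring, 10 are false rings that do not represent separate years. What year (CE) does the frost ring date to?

Total rings = 125 + 305 + 65 = 495.
The frost ring sits at ring 318 from the pith, so 495 − 318 = 177 rings formed after it.
Removing the 10 false rings leaves 177 − 10 = 167 true rings beyond the frost ring.
Counting back 167 years from 2012 CE places the frost ring in 2012 − 167 = 1845 CE.

1845 CE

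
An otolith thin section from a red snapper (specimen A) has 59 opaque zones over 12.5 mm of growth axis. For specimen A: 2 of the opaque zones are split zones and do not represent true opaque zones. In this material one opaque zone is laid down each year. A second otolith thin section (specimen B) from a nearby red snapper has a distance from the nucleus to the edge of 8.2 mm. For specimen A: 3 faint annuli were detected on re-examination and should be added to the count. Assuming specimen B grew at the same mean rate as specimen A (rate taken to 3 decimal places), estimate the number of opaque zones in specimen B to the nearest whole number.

39 opaque zones

Specimen A: after corrections the count is 59 − 2 + 3 = 60 opaque zones.
A: 12.5 mm over 60 years gives 12.5 / 60 ≈ 0.208 mm/yr.
For B, 8.2 / 0.208 = 39.42 years ≈ 39 opaque zones.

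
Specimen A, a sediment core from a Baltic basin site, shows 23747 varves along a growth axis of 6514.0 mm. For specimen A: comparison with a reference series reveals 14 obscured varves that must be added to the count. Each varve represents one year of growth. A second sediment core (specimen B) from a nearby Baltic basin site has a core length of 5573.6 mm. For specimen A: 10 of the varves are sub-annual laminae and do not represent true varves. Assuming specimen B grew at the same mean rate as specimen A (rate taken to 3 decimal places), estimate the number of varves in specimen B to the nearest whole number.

20342 varves

Specimen A: after corrections the count is 23747 − 10 + 14 = 23751 varves.
A: Mean rate = 6514.0 mm / 23751 years ≈ 0.274 mm/year.
B spans 5573.6 / 0.274 = 20341.61 years ≈ 20342 varves.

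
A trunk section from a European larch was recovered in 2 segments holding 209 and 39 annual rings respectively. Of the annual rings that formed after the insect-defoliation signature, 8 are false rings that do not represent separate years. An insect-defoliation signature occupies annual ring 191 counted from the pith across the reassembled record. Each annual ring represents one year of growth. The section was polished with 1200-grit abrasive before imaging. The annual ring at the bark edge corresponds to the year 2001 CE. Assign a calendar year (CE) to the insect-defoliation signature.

Total annual rings = 209 + 39 = 248.
248 − 191 = 57 annual rings lie beyond the insect-defoliation signature toward the bark edge.
57 − 8 false = 49 true annual rings after the insect-defoliation signature.
2001 − 49 = 1952 CE.

1952 CE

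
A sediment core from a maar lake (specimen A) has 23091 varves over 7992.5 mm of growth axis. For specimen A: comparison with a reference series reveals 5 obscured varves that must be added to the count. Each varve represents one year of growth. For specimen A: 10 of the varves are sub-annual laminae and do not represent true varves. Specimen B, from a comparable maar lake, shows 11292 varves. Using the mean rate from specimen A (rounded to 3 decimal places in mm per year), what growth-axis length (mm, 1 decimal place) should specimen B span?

3907.0 mm

Specimen A: correcting the raw count gives 23091 − 10 + 5 = 23086 true varves.
A: Mean rate = 7992.5 mm / 23086 years ≈ 0.346 mm per year.
B's length ≈ 0.346 × 11292 = 3907.0 mm.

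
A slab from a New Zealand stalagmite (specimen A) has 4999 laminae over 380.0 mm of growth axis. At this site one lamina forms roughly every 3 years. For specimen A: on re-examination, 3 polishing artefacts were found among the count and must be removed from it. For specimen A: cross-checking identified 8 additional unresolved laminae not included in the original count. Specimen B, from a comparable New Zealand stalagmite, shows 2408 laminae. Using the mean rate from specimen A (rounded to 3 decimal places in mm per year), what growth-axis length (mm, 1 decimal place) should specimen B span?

Specimen A: adjusted count: 4999 − 3 + 8 = 5004 laminae.
Specimen A: at 3 years per lamina, 5004 × 3 = 15012 years.
A: Extension rate ≈ 380.0 / 15012 = 0.025 mm per year.
Specimen B: 2408 laminae at 3 years each span 2408 × 3 = 7224 years. For B, 0.025 mm/year × 7224 years = 180.6 mm.

180.6 mm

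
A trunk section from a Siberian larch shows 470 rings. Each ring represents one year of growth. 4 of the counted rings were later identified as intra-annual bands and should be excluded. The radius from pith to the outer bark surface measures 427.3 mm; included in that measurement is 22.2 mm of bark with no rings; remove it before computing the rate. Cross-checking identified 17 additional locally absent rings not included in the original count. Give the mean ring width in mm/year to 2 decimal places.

Adjusted count: 470 − 4 + 17 = 483 rings.
The growth record spans 427.3 − 22.2 = 405.1 mm.
405.1 mm over 483 years gives 405.1 / 483 ≈ 0.84 mm/year.

0.84 mm/year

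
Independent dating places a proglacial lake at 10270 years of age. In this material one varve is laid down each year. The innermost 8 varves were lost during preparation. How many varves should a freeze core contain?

10262 varves

Expected varves over 10270 years: 10270.
10270 − 8 missed = 10262 varves expected in the prepared section.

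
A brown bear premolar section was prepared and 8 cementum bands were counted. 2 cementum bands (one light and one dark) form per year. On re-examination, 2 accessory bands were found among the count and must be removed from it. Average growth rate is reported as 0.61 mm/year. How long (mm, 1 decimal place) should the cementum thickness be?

1.8 mm

Adjusted count: 8 − 2 = 6 cementum bands.
Dividing by 2 cementum bands per year: 6 / 2 = 3 years.
Predicted length = 0.61 mm/year × 3 years = 1.8 mm.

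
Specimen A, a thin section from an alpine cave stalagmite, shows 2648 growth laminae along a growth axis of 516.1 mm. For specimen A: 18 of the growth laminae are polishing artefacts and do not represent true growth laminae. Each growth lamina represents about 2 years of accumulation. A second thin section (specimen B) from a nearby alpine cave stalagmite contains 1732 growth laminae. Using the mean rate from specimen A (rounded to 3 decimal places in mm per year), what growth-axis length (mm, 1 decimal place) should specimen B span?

Specimen A: adjusted count: 2648 − 18 = 2630 growth laminae.
Specimen A: 2630 growth laminae at 2 years each span 2630 × 2 = 5260 years.
A: Mean rate = 516.1 mm / 5260 years ≈ 0.098 mm per year.
Specimen B: multiplying by 2 years per growth lamina: 1732 × 2 = 3464 years. Length of B = 0.098 × 3464 = 339.5 mm.

339.5 mm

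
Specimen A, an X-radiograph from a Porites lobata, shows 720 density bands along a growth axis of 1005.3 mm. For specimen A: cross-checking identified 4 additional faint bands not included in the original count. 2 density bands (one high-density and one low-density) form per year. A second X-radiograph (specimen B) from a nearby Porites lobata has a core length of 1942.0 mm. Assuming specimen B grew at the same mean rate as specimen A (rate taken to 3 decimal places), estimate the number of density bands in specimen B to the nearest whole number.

Specimen A: true density band count = 720 + 4 = 724.
Specimen A: dividing by 2 density bands per year: 724 / 2 = 362 years.
A: Extension rate ≈ 1005.3 / 362 = 2.777 mm per year.
For B, 1942.0 / 2.777 = 699.32 years; at 2 density bands per year that is 699.32 × 2 ≈ 1399 density bands.

1399 density bands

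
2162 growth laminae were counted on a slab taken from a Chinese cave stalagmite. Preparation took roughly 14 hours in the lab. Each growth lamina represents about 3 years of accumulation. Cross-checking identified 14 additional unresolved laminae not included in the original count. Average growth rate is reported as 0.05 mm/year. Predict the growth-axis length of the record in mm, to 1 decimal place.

326.4 mm

After corrections the count is 2162 + 14 = 2176 growth laminae.
At 3 years per growth lamina, 2176 × 3 = 6528 years.
Predicted length = 0.05 mm/year × 6528 years = 326.4 mm.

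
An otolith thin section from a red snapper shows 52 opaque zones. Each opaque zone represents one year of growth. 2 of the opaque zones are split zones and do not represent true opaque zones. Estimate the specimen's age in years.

50 years

Adjusted count: 52 − 2 = 50 opaque zones.
With a one-to-one opaque zone periodicity this is 50 years.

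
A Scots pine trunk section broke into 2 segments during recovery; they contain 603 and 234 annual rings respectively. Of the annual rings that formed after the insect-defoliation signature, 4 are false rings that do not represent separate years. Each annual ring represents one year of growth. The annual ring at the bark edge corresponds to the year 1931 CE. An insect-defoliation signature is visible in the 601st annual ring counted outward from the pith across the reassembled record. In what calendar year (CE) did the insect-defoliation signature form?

1699 CE

Total annual rings = 603 + 234 = 837.
Between annual ring 601 and the bark edge there are 837 − 601 = 236 annual rings.
Removing the 4 false annual rings leaves 236 − 4 = 232 true annual rings beyond the insect-defoliation signature.
The annual ring at the bark edge is 1931 CE, so the insect-defoliation signature dates to 1931 − 232 = 1699 CE.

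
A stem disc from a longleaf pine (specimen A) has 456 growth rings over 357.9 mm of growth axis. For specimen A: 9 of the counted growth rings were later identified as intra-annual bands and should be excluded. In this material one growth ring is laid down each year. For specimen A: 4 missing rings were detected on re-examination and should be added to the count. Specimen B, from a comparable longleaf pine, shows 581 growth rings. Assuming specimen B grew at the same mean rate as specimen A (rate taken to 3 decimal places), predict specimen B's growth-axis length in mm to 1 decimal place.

Specimen A: true growth ring count = 456 − 9 + 4 = 451.
A: 357.9 mm over 451 years gives 357.9 / 451 ≈ 0.794 mm/yr.
Length of B = 0.794 × 581 = 461.3 mm.

461.3 mm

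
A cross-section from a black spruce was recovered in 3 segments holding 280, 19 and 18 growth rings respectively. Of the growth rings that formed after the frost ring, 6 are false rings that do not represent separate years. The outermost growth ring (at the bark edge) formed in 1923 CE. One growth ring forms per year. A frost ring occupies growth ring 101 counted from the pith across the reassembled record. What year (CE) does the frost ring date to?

1713 CE

Total growth rings = 280 + 19 + 18 = 317.
The frost ring sits at growth ring 101 from the pith, so 317 − 101 = 216 growth rings formed after it.
Excluding 6 false growth rings: 216 − 6 = 210.
Counting back 210 years from 1923 CE places the frost ring in 1923 − 210 = 1713 CE.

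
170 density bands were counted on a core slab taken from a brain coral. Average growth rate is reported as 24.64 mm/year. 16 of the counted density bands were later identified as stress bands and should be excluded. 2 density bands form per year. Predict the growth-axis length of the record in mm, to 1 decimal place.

Correcting the raw count gives 170 − 16 = 154 true density bands.
Dividing by 2 density bands per year: 154 / 2 = 77 years.
77 years at 24.64 mm/year gives 24.64 × 77 = 1897.3 mm.

1897.3 mm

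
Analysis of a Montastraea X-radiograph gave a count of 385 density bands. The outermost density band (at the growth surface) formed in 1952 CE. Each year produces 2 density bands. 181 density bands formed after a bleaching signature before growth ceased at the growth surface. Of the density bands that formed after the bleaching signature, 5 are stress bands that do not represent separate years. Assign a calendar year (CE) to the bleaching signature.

1864 CE

181 density bands formed after the bleaching signature.
Excluding 5 false density bands: 181 − 5 = 176.
176 density bands at 2 per year is 176 / 2 = 88 years.
Counting back 88 years from 1952 CE places the bleaching signature in 1952 − 88 = 1864 CE.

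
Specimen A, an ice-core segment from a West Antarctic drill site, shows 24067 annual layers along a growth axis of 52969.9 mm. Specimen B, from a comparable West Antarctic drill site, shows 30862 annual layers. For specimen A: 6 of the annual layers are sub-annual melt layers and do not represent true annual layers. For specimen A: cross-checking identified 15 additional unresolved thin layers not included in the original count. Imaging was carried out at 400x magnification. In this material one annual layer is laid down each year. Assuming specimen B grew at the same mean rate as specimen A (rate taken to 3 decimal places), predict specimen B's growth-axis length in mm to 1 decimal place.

Specimen A: adjusted count: 24067 − 6 + 15 = 24076 annual layers.
A: 52969.9 mm over 24076 years gives 52969.9 / 24076 ≈ 2.200 mm/yr.
Length of B = 2.200 × 30862 = 67896.4 mm.

67896.4 mm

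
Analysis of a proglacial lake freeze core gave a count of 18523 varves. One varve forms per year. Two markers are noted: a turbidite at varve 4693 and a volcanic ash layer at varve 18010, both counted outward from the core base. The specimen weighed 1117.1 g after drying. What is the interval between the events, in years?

Separation: 18010 − 4693 = 13317 varves.
One varve per year makes the interval 13317 years.

13317 yr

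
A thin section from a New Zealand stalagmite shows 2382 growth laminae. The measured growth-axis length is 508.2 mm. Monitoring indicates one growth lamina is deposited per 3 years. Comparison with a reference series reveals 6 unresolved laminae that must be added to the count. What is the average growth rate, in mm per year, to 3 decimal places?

0.071 mm per year

Correcting the raw count gives 2382 + 6 = 2388 true growth laminae.
At 3 years per growth lamina, 2388 × 3 = 7164 years.
508.2 mm over 7164 years gives 508.2 / 7164 ≈ 0.071 mm per year.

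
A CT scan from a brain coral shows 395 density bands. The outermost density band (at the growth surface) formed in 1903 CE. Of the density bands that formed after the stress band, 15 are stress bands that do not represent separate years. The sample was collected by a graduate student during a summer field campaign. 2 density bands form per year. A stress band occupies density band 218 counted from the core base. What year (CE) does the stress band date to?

1822 CE

395 − 218 = 177 density bands lie beyond the stress band toward the growth surface.
Removing the 15 false density bands leaves 177 − 15 = 162 true density bands beyond the stress band.
162 density bands at 2 per year is 162 / 2 = 81 years.
1903 − 81 = 1822 CE.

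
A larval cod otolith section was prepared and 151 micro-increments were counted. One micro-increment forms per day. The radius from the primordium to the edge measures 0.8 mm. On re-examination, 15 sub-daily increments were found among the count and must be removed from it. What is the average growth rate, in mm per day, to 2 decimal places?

After corrections the count is 151 − 15 = 136 micro-increments.
0.8 mm over 136 days gives 0.8 / 136 ≈ 0.01 mm per day.

0.01 mm per day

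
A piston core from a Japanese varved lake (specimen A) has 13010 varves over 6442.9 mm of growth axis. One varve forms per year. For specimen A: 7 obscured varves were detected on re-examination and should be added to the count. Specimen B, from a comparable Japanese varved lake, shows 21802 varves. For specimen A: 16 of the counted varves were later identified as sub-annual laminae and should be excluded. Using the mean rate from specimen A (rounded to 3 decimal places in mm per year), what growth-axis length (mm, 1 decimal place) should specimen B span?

10813.8 mm

Specimen A: correcting the raw count gives 13010 − 16 + 7 = 13001 true varves.
A: Mean rate = 6442.9 mm / 13001 years ≈ 0.496 mm per year.
B's length ≈ 0.496 × 21802 = 10813.8 mm.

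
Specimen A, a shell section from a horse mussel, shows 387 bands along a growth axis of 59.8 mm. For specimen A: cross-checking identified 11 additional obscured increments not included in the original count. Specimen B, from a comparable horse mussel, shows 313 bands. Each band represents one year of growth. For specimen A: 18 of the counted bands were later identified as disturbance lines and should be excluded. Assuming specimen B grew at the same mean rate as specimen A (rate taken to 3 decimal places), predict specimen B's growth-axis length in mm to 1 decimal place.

Specimen A: true band count = 387 − 18 + 11 = 380.
A: Mean rate = 59.8 mm / 380 years ≈ 0.157 mm per year.
For B, 0.157 mm/year × 313 years = 49.1 mm.

49.1 mm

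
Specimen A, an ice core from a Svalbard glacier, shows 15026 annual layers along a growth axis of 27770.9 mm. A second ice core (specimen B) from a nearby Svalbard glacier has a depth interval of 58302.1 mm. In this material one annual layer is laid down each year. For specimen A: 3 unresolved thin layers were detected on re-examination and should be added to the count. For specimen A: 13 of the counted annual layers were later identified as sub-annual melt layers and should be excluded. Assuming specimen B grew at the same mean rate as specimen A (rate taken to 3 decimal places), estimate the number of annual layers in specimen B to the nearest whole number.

31532 annual layers

Specimen A: true annual layer count = 15026 − 13 + 3 = 15016.
A: 27770.9 mm over 15016 years gives 27770.9 / 15016 ≈ 1.849 mm/year.
For B, 58302.1 / 1.849 = 31531.69 years ≈ 31532 annual layers.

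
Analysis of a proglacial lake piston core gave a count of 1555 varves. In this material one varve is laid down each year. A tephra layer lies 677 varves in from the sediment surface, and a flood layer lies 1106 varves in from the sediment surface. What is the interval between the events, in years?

429 yr

1106 − 677 = 429 varves lie between the two events.
One varve per year makes the interval 429 years.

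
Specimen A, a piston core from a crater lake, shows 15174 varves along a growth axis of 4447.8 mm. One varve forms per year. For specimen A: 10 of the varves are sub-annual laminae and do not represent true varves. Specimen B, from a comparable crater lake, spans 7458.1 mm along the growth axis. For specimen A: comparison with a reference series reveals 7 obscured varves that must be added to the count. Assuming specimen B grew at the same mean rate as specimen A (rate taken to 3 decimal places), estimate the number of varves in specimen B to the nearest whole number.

Specimen A: adjusted count: 15174 − 10 + 7 = 15171 varves.
A: Mean rate = 4447.8 mm / 15171 years ≈ 0.293 mm per year.
B spans 7458.1 / 0.293 = 25454.27 years ≈ 25454 varves.

25454 varves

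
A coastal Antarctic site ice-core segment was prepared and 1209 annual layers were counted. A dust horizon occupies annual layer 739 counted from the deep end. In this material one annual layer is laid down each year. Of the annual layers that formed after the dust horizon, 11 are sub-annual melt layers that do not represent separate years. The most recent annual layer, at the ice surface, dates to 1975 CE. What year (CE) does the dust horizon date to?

1516 CE

1209 − 739 = 470 annual layers lie beyond the dust horizon toward the ice surface.
470 − 11 false = 459 true annual layers after the dust horizon.
Counting back 459 years from 1975 CE places the dust horizon in 1975 − 459 = 1516 CE.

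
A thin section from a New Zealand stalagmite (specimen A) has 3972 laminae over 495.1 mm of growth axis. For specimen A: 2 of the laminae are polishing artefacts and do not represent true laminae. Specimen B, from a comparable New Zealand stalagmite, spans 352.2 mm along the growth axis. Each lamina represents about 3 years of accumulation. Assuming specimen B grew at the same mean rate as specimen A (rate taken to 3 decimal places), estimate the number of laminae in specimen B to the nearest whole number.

Specimen A: correcting the raw count gives 3972 − 2 = 3970 true laminae.
Specimen A: 3970 laminae at 3 years each span 3970 × 3 = 11910 years.
A: 495.1 mm over 11910 years gives 495.1 / 11910 ≈ 0.042 mm per year.
For B, 352.2 / 0.042 = 8385.71 years; at 3 years per lamina that is 8385.71 / 3 ≈ 2795 laminae.

2795 laminae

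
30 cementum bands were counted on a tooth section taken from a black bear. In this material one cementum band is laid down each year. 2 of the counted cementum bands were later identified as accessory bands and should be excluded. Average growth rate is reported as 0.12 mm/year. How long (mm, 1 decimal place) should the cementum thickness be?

Correcting the raw count gives 30 − 2 = 28 true cementum bands.
Predicted length = 0.12 mm/year × 28 years = 3.4 mm.

3.4 mm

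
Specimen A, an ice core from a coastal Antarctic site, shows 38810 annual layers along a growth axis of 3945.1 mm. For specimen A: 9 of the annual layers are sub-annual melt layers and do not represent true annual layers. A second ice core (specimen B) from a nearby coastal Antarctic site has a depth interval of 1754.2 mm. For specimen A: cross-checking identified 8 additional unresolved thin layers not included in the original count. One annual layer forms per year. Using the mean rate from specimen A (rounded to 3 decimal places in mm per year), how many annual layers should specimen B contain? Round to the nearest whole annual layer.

Specimen A: after corrections the count is 38810 − 9 + 8 = 38809 annual layers.
A: 3945.1 mm over 38809 years gives 3945.1 / 38809 ≈ 0.102 mm/yr.
For B, 1754.2 / 0.102 = 17198.04 years ≈ 17198 annual layers.

17198 annual layers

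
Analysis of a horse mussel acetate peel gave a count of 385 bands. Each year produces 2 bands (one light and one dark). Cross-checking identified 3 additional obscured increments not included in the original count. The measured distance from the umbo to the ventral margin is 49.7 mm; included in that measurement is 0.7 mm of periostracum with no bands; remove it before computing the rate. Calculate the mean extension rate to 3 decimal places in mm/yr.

0.253 mm/yr

Adjusted count: 385 + 3 = 388 bands.
With 2 bands per year, 388 / 2 = 194 years.
Net length = 49.7 − 0.7 = 49.0 mm.
Mean rate = 49.0 mm / 194 years ≈ 0.253 mm/yr.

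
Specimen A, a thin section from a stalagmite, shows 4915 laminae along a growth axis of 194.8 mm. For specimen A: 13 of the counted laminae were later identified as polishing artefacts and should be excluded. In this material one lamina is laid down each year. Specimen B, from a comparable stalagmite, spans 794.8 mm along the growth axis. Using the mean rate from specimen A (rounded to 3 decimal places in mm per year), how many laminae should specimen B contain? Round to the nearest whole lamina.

Specimen A: true lamina count = 4915 − 13 = 4902.
A: Extension rate ≈ 194.8 / 4902 = 0.040 mm per year.
B spans 794.8 / 0.040 = 19870.00 years ≈ 19870 laminae.

19870 laminae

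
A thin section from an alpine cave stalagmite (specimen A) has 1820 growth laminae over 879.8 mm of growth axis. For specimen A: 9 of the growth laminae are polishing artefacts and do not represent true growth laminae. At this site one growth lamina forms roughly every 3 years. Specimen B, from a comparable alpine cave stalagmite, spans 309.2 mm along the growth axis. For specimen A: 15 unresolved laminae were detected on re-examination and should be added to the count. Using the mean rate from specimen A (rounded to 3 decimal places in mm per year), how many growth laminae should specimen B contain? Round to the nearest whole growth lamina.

Specimen A: after corrections the count is 1820 − 9 + 15 = 1826 growth laminae.
Specimen A: 1826 growth laminae at 3 years each span 1826 × 3 = 5478 years.
A: Mean rate = 879.8 mm / 5478 years ≈ 0.161 mm/year.
For B, 309.2 / 0.161 = 1920.50 years; at 3 years per growth lamina that is 1920.50 / 3 ≈ 640 growth laminae.

640 growth laminae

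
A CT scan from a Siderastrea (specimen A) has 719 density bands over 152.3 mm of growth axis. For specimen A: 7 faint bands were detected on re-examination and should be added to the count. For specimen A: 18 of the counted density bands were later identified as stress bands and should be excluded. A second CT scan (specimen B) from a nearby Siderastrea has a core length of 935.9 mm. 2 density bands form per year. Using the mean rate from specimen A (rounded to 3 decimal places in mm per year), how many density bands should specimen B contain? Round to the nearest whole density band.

4353 density bands

Specimen A: correcting the raw count gives 719 − 18 + 7 = 708 true density bands.
Specimen A: 708 density bands at 2 per year is 708 / 2 = 354 years.
A: Mean rate = 152.3 mm / 354 years ≈ 0.430 mm/year.
B spans 935.9 / 0.430 = 2176.51 years; at 2 density bands per year that is 2176.51 × 2 ≈ 4353 density bands.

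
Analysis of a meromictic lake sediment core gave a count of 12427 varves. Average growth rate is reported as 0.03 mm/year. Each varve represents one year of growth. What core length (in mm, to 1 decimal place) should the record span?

372.8 mm

The record spans 12427 years at 0.03 mm per year.
12427 years at 0.03 mm/year gives 0.03 × 12427 = 372.8 mm.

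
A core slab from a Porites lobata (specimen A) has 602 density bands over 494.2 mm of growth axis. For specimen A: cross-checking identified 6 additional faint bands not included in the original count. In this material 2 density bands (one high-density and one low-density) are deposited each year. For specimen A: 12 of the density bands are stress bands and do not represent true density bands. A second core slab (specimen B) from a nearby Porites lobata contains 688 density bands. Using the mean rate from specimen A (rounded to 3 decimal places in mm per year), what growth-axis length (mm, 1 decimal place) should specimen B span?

Specimen A: true density band count = 602 − 12 + 6 = 596.
Specimen A: 596 density bands at 2 per year is 596 / 2 = 298 years.
A: 494.2 mm over 298 years gives 494.2 / 298 ≈ 1.658 mm/yr.
Specimen B: 688 density bands at 2 per year is 688 / 2 = 344 years. For B, 1.658 mm/year × 344 years = 570.4 mm.

570.4 mm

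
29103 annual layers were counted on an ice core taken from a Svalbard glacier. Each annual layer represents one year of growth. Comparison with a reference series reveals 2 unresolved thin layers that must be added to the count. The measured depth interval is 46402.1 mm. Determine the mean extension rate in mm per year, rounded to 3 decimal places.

Adjusted count: 29103 + 2 = 29105 annual layers.
Extension rate ≈ 46402.1 / 29105 = 1.594 mm per year.

1.594 mm per year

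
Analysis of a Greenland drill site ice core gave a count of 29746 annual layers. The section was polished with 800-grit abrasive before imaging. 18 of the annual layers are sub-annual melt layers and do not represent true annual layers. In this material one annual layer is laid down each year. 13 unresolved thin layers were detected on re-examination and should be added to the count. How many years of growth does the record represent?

29741 years

Adjusted count: 29746 − 18 + 13 = 29741 annual layers.
At one annual layer per year, that is 29741 years.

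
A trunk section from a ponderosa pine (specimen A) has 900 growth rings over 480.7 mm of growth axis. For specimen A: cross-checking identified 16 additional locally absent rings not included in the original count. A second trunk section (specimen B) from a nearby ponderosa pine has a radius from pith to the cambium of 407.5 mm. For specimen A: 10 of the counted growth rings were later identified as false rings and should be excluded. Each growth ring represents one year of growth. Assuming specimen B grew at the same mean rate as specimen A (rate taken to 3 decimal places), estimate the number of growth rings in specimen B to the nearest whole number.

767 growth rings

Specimen A: true growth ring count = 900 − 10 + 16 = 906.
A: 480.7 mm over 906 years gives 480.7 / 906 ≈ 0.531 mm/yr.
B spans 407.5 / 0.531 = 767.42 years ≈ 767 growth rings.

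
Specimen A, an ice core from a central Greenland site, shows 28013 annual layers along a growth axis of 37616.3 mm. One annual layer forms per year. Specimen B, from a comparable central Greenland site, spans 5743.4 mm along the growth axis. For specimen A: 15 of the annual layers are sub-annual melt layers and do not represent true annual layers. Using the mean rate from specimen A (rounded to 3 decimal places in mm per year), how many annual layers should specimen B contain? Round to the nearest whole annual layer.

Specimen A: adjusted count: 28013 − 15 = 27998 annual layers.
A: 37616.3 mm over 27998 years gives 37616.3 / 27998 ≈ 1.344 mm/yr.
B spans 5743.4 / 1.344 = 4273.36 years ≈ 4273 annual layers.

4273 annual layers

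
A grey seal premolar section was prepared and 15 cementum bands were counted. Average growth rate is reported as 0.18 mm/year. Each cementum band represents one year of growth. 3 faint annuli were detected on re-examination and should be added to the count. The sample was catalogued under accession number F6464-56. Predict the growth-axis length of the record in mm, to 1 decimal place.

3.2 mm

After corrections the count is 15 + 3 = 18 cementum bands.
Length ≈ 0.18 × 18 = 3.2 mm.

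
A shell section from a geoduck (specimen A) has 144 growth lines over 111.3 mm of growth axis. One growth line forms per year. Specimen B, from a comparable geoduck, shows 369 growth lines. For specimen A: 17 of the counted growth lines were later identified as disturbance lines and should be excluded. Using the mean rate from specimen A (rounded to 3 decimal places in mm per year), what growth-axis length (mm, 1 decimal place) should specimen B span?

Specimen A: adjusted count: 144 − 17 = 127 growth lines.
A: 111.3 mm over 127 years gives 111.3 / 127 ≈ 0.876 mm/year.
B's length ≈ 0.876 × 369 = 323.2 mm.

323.2 mm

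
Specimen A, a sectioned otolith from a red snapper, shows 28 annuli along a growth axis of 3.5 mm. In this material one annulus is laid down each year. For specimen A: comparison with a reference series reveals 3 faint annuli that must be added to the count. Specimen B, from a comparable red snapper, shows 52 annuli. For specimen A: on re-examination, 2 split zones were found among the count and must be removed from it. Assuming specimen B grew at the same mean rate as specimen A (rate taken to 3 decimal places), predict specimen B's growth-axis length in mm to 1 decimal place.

6.3 mm

Specimen A: adjusted count: 28 − 2 + 3 = 29 annuli.
A: 3.5 mm over 29 years gives 3.5 / 29 ≈ 0.121 mm per year.
Length of B = 0.121 × 52 = 6.3 mm.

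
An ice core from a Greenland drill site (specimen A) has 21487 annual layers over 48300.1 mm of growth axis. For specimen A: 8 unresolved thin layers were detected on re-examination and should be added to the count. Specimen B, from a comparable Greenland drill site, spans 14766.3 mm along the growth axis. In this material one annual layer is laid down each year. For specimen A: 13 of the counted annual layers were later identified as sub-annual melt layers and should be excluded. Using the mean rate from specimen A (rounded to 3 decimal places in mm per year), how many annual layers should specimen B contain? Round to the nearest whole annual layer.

Specimen A: adjusted count: 21487 − 13 + 8 = 21482 annual layers.
A: Mean rate = 48300.1 mm / 21482 years ≈ 2.248 mm per year.
B spans 14766.3 / 2.248 = 6568.64 years ≈ 6569 annual layers.

6569 annual layers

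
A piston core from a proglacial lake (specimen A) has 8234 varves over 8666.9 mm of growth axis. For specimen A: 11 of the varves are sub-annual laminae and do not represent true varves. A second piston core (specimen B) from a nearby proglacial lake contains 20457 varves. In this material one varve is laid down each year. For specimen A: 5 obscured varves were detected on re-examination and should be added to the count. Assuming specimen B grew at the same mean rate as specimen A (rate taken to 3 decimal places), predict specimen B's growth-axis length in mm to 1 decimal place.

Specimen A: adjusted count: 8234 − 11 + 5 = 8228 varves.
A: 8666.9 mm over 8228 years gives 8666.9 / 8228 ≈ 1.053 mm/year.
For B, 1.053 mm/year × 20457 years = 21541.2 mm.

21541.2 mm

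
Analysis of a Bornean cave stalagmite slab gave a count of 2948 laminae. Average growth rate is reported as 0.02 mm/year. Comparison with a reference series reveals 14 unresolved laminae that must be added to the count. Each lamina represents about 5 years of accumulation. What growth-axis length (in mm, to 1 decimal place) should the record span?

Correcting the raw count gives 2948 + 14 = 2962 true laminae.
2962 laminae at 5 years each span 2962 × 5 = 14810 years.
14810 years at 0.02 mm/year gives 0.02 × 14810 = 296.2 mm.

296.2 mm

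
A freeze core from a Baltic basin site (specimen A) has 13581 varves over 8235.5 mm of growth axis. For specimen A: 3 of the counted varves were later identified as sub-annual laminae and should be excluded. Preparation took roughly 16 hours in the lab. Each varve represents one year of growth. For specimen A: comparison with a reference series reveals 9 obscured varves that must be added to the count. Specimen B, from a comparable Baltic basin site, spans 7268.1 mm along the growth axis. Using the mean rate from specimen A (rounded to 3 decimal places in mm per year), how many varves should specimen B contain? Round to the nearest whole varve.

11994 varves

Specimen A: after corrections the count is 13581 − 3 + 9 = 13587 varves.
A: Extension rate ≈ 8235.5 / 13587 = 0.606 mm per year.
For B, 7268.1 / 0.606 = 11993.56 years ≈ 11994 varves.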